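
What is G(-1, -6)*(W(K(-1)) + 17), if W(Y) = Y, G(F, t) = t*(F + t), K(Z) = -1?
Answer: 672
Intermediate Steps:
G(-1, -6)*(W(K(-1)) + 17) = (-6*(-1 - 6))*(-1 + 17) = -6*(-7)*16 = 42*16 = 672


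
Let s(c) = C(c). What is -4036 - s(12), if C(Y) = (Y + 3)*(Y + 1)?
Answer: -4231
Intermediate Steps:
C(Y) = (1 + Y)*(3 + Y) (C(Y) = (3 + Y)*(1 + Y) = (1 + Y)*(3 + Y))
s(c) = 3 + c**2 + 4*c
-4036 - s(12) = -4036 - (3 + 12**2 + 4*12) = -4036 - (3 + 144 + 48) = -4036 - 1*195 = -4036 - 195 = -4231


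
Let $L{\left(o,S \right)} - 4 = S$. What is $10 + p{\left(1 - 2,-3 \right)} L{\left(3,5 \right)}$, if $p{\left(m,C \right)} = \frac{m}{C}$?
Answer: $13$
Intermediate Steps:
$L{\left(o,S \right)} = 4 + S$
$10 + p{\left(1 - 2,-3 \right)} L{\left(3,5 \right)} = 10 + \frac{1 - 2}{-3} \left(4 + 5\right) = 10 + \left(1 - 2\right) \left(- \frac{1}{3}\right) 9 = 10 + \left(-1\right) \left(- \frac{1}{3}\right) 9 = 10 + \frac{1}{3} \cdot 9 = 10 + 3 = 13$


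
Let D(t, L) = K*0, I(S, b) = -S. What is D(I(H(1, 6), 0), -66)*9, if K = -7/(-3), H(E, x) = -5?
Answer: 0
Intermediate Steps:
K = 7/3 (K = -7*(-1/3) = 7/3 ≈ 2.3333)
D(t, L) = 0 (D(t, L) = (7/3)*0 = 0)
D(I(H(1, 6), 0), -66)*9 = 0*9 = 0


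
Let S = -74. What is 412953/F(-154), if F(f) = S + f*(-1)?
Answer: 412953/80 ≈ 5161.9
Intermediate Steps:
F(f) = -74 - f (F(f) = -74 + f*(-1) = -74 - f)
412953/F(-154) = 412953/(-74 - 1*(-154)) = 412953/(-74 + 154) = 412953/80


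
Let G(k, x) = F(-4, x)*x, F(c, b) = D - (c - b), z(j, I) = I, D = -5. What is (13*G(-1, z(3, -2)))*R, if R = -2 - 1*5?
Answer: -546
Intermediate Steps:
F(c, b) = -5 + b - c (F(c, b) = -5 - (c - b) = -5 + (b - c) = -5 + b - c)
R = -7 (R = -2 - 5 = -7)
G(k, x) = x*(-1 + x) (G(k, x) = (-5 + x - 1*(-4))*x = (-5 + x + 4)*x = (-1 + x)*x = x*(-1 + x))
(13*G(-1, z(3, -2)))*R = (13*(-2*(-1 - 2)))*(-7) = (13*(-2*(-3)))*(-7) = (13*6)*(-7) = 78*(-7) = -546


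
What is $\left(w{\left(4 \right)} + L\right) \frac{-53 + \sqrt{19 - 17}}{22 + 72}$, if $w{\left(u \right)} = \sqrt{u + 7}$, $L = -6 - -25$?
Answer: $- \frac{\left(19 + \sqrt{11}\right) \left(53 - \sqrt{2}\right)}{94} \approx -12.247$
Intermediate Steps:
$L = 19$ ($L = -6 + 25 = 19$)
$w{\left(u \right)} = \sqrt{7 + u}$
$\left(w{\left(4 \right)} + L\right) \frac{-53 + \sqrt{19 - 17}}{22 + 72} = \left(\sqrt{7 + 4} + 19\right) \frac{-53 + \sqrt{19 - 17}}{22 + 72} = \left(\sqrt{11} + 19\right) \frac{-53 + \sqrt{2}}{94} = \left(19 + \sqrt{11}\right) \left(-53 + \sqrt{2}\right) \frac{1}{94} = \left(19 + \sqrt{11}\right) \left(- \frac{53}{94} + \frac{\sqrt{2}}{94}\right)$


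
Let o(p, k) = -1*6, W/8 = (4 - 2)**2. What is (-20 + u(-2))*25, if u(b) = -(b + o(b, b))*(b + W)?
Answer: 5500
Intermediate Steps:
W = 32 (W = 8*(4 - 2)**2 = 8*2**2 = 8*4 = 32)
o(p, k) = -6
u(b) = -(-6 + b)*(32 + b) (u(b) = -(b - 6)*(b + 32) = -(-6 + b)*(32 + b))
(-20 + u(-2))*25 = (-20 + (192 - 1*(-2)**2 - 26*(-2)))*25 = (-20 + (192 - 1*4 + 52))*25 = (-20 + (192 - 4 + 52))*25 = (-20 + 240)*25 = 220*25 = 5500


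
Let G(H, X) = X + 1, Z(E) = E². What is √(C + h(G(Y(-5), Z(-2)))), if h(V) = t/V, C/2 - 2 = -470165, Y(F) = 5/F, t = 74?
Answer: 2*I*√5876945/5 ≈ 969.7*I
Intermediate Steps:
C = -940326 (C = 4 + 2*(-470165) = 4 - 940330 = -940326)
G(H, X) = 1 + X
h(V) = 74/V
√(C + h(G(Y(-5), Z(-2)))) = √(-940326 + 74/(1 + (-2)²)) = √(-940326 + 74/(1 + 4)) = √(-940326 + 74/5) = √(-4701556/5) = 2*I*√5876945/5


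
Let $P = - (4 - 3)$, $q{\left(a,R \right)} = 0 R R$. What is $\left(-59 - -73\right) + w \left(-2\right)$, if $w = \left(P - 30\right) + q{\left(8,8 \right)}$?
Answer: $76$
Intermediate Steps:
$q{\left(a,R \right)} = 0$ ($q{\left(a,R \right)} = 0 R = 0$)
$P = -1$ ($P = \left(-1\right) 1 = -1$)
$w = -31$ ($w = \left(-1 - 30\right) + 0 = -31 + 0 = -31$)
$\left(-59 - -73\right) + w \left(-2\right) = \left(-59 - -73\right) - -62 = \left(-59 + 73\right) + 62 = 14 + 62 = 76$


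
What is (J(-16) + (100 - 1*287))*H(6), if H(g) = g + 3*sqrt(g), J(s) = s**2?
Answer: 414 + 207*sqrt(6) ≈ 921.04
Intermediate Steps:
(J(-16) + (100 - 1*287))*H(6) = ((-16)**2 + (100 - 1*287))*(6 + 3*sqrt(6)) = (256 + (100 - 287))*(6 + 3*sqrt(6)) = (256 - 187)*(6 + 3*sqrt(6)) = 69*(6 + 3*sqrt(6)) = 414 + 207*sqrt(6)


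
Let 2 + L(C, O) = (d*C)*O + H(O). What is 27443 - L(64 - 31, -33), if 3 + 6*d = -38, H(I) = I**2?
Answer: 37829/2 ≈ 18915.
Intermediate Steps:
d = -41/6 (d = -1/2 + (1/6)*(-38) = -1/2 - 19/3 = -41/6 ≈ -6.8333)
L(C, O) = -2 + O**2 - 41*C*O/6 (L(C, O) = -2 + ((-41*C/6)*O + O**2) = -2 + (-41*C*O/6 + O**2) = -2 + (O**2 - 41*C*O/6) = -2 + O**2 - 41*C*O/6)
27443 - L(64 - 31, -33) = 27443 - (-2 + (-33)**2 - 41/6*(64 - 31)*(-33)) = 27443 - (-2 + 1089 - 41/6*33*(-33)) = 27443 - (-2 + 1089 + 14883/2) = 27443 - 1*17057/2 = 27443 - 17057/2 = 37829/2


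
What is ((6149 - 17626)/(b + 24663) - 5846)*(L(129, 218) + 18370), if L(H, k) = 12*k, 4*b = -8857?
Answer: -11017387213308/89795 ≈ -1.2269e+8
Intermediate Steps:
b = -8857/4 (b = (1/4)*(-8857) = -8857/4 ≈ -2214.3)
((6149 - 17626)/(b + 24663) - 5846)*(L(129, 218) + 18370) = ((6149 - 17626)/(-8857/4 + 24663) - 5846)*(12*218 + 18370) = (-11477/89795/4 - 5846)*(2616 + 18370) = (-11477*4/89795 - 5846)*20986 = (-45908/89795 - 5846)*20986 = -524987478/89795*20986 = -11017387213308/89795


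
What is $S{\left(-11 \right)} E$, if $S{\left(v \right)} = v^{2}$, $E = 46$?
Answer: $5566$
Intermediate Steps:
$S{\left(-11 \right)} E = \left(-11\right)^{2} \cdot 46 = 121 \cdot 46 = 5566$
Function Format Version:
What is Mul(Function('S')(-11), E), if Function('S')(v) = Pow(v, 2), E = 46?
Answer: 5566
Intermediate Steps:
Mul(Function('S')(-11), E) = Mul(Pow(-11, 2), 46) = Mul(121, 46) = 5566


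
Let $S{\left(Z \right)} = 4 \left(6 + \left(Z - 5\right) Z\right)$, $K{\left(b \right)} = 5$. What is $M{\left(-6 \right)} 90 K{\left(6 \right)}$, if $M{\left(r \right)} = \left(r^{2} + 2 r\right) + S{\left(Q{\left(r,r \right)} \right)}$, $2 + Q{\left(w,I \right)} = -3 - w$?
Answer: $14400$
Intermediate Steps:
$Q{\left(w,I \right)} = -5 - w$ ($Q{\left(w,I \right)} = -2 - \left(3 + w\right) = -5 - w$)
$S{\left(Z \right)} = 24 + 4 Z \left(-5 + Z\right)$ ($S{\left(Z \right)} = 4 \left(6 + \left(-5 + Z\right) Z\right) = 4 \left(6 + Z \left(-5 + Z\right)\right) = 24 + 4 Z \left(-5 + Z\right)$)
$M{\left(r \right)} = 124 + r^{2} + 4 \left(-5 - r\right)^{2} + 22 r$ ($M{\left(r \right)} = \left(r^{2} + 2 r\right) + \left(24 - 20 \left(-5 - r\right) + 4 \left(-5 - r\right)^{2}\right) = \left(r^{2} + 2 r\right) + \left(24 + \left(100 + 20 r\right) + 4 \left(-5 - r\right)^{2}\right) = \left(r^{2} + 2 r\right) + \left(124 + 4 \left(-5 - r\right)^{2} + 20 r\right) = 124 + r^{2} + 4 \left(-5 - r\right)^{2} + 22 r$)
$M{\left(-6 \right)} 90 K{\left(6 \right)} = \left(224 + 5 \left(-6\right)^{2} + 62 \left(-6\right)\right) 90 \cdot 5 = \left(224 + 5 \cdot 36 - 372\right) 90 \cdot 5 = \left(224 + 180 - 372\right) 90 \cdot 5 = 32 \cdot 90 \cdot 5 = 2880 \cdot 5 = 14400$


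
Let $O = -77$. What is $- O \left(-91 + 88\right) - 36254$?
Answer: $-36485$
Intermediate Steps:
$- O \left(-91 + 88\right) - 36254 = \left(-1\right) \left(-77\right) \left(-91 + 88\right) - 36254 = 77 \left(-3\right) - 36254 = -231 - 36254 = -36485$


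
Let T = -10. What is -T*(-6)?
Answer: -60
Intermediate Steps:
-T*(-6) = -1*(-10)*(-6) = 10*(-6) = -60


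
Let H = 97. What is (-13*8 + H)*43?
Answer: -301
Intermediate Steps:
(-13*8 + H)*43 = (-13*8 + 97)*43 = (-104 + 97)*43 = -7*43 = -301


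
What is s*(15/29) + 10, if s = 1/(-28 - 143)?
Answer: 16525/1653 ≈ 9.9970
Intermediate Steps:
s = -1/171 (s = 1/(-171) = -1/171 ≈ -0.0058480)
s*(15/29) + 10 = -5/(57*29) + 10 = -1/171*15/29 + 10 = -5/1653 + 10 = 16525/1653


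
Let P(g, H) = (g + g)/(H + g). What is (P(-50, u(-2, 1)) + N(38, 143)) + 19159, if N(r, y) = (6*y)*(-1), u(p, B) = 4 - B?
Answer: 860247/47 ≈ 18303.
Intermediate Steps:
P(g, H) = 2*g/(H + g) (P(g, H) = (2*g)/(H + g) = 2*g/(H + g))
N(r, y) = -6*y
(P(-50, u(-2, 1)) + N(38, 143)) + 19159 = (2*(-50)/((4 - 1*1) - 50) - 6*143) + 19159 = (2*(-50)/((4 - 1) - 50) - 858) + 19159 = (2*(-50)/(3 - 50) - 858) + 19159 = (2*(-50)/(-47) - 858) + 19159 = (2*(-50)*(-1/47) - 858) + 19159 = (100/47 - 858) + 19159 = -40226/47 + 19159 = 860247/47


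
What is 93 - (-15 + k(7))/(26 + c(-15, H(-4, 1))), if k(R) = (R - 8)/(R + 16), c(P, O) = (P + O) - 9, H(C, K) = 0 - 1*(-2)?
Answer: 4451/46 ≈ 96.761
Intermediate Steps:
H(C, K) = 2 (H(C, K) = 0 + 2 = 2)
c(P, O) = -9 + O + P (c(P, O) = (O + P) - 9 = -9 + O + P)
k(R) = (-8 + R)/(16 + R)
93 - (-15 + k(7))/(26 + c(-15, H(-4, 1))) = 93 - (-15 + (-8 + 7)/(16 + 7))/(26 + (-9 + 2 - 15)) = 93 - (-15 - 1/23)/(26 - 22) = 93 - (-15 + (1/23)*(-1))/4 = 93 - (-15 - 1/23)/4 = 93 - (-346)/(23*4) = 93 - 1*(-173/46) = 93 + 173/46 = 4451/46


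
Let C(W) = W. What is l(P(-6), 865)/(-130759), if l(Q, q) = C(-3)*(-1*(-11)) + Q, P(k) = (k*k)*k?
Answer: 249/130759 ≈ 0.0019043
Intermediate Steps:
P(k) = k³ (P(k) = k²*k = k³)
l(Q, q) = -33 + Q (l(Q, q) = -(-3)*(-11) + Q = -3*11 + Q = -33 + Q)
l(P(-6), 865)/(-130759) = (-33 + (-6)³)/(-130759) = (-33 - 216)*(-1/130759) = -249*(-1/130759) = 249/130759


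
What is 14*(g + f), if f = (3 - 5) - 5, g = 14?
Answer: 98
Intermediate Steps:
f = -7 (f = -2 - 5 = -7)
14*(g + f) = 14*(14 - 7) = 14*7 = 98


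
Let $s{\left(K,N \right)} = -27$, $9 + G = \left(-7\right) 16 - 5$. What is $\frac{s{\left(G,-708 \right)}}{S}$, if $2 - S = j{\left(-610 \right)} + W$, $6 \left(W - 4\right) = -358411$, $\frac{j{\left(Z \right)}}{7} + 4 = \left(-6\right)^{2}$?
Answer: $- \frac{162}{357055} \approx -0.00045371$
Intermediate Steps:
$j{\left(Z \right)} = 224$ ($j{\left(Z \right)} = -28 + 7 \left(-6\right)^{2} = -28 + 7 \cdot 36 = -28 + 252 = 224$)
$G = -126$ ($G = -9 - 117 = -126$)
$W = - \frac{358387}{6}$ ($W = 4 + \frac{1}{6} \left(-358411\right) = 4 - \frac{358411}{6} = - \frac{358387}{6} \approx -59731.0$)
$S = \frac{357055}{6}$ ($S = 2 - \left(224 - \frac{358387}{6}\right) = 2 - - \frac{357043}{6} = 2 + \frac{357043}{6} = \frac{357055}{6} \approx 59509.0$)
$\frac{s{\left(G,-708 \right)}}{S} = - \frac{27}{\frac{357055}{6}} = \left(-27\right) \frac{6}{357055} = - \frac{162}{357055}$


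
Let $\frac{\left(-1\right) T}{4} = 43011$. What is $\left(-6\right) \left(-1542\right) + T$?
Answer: $-162792$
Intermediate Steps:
$T = -172044$ ($T = \left(-4\right) 43011 = -172044$)
$\left(-6\right) \left(-1542\right) + T = \left(-6\right) \left(-1542\right) - 172044 = 9252 - 172044 = -162792$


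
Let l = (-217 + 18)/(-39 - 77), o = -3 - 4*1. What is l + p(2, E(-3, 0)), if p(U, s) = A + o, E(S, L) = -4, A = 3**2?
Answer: 431/116 ≈ 3.7155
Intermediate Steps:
o = -7 (o = -3 - 4 = -7)
A = 9
p(U, s) = 2 (p(U, s) = 9 - 7 = 2)
l = 199/116 (l = -199/(-116) = -199*(-1/116) = 199/116 ≈ 1.7155)
l + p(2, E(-3, 0)) = 199/116 + 2 = 431/116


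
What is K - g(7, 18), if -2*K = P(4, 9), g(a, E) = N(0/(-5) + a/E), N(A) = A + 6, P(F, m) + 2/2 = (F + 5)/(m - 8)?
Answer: -187/18 ≈ -10.389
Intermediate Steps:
P(F, m) = -1 + (5 + F)/(-8 + m) (P(F, m) = -1 + (F + 5)/(m - 8) = -1 + (5 + F)/(-8 + m))
N(A) = 6 + A
g(a, E) = 6 + a/E (g(a, E) = 6 + (0/(-5) + a/E) = 6 + (0*(-⅕) + a/E) = 6 + (0 + a/E) = 6 + a/E)
K = -4 (K = -(13 + 4 - 1*9)/(2*(-8 + 9)) = -(13 + 4 - 9)/(2*1) = -8/2 = -½*8 = -4)
K - g(7, 18) = -4 - (6 + 7/18) = -4 - 1*115/18 = -4 - 115/18 = -187/18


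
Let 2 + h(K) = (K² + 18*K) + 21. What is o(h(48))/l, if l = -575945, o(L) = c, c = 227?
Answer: -227/575945 ≈ -0.00039413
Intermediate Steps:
h(K) = 19 + K² + 18*K (h(K) = -2 + ((K² + 18*K) + 21) = -2 + (21 + K² + 18*K) = 19 + K² + 18*K)
o(L) = 227
o(h(48))/l = 227/(-575945) = 227*(-1/575945) = -227/575945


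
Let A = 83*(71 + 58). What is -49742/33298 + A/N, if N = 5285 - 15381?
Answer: -429358459/168088304 ≈ -2.5544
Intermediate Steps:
N = -10096
A = 10707 (A = 83*129 = 10707)
-49742/33298 + A/N = -49742/33298 + 10707/(-10096) = -49742*1/33298 + 10707*(-1/10096) = -24871/16649 - 10707/10096 = -429358459/168088304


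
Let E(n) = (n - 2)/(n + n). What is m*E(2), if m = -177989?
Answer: 0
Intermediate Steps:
E(n) = (-2 + n)/(2*n) (E(n) = (-2 + n)/((2*n)) = (-2 + n)*(1/(2*n)) = (-2 + n)/(2*n))
m*E(2) = -177989*(-2 + 2)/(2*2) = -177989*0/(2*2) = -177989*0 = 0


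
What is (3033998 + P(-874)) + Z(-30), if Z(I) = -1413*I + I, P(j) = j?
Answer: 3075484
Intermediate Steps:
Z(I) = -1412*I
(3033998 + P(-874)) + Z(-30) = (3033998 - 874) - 1412*(-30) = 3033124 + 42360 = 3075484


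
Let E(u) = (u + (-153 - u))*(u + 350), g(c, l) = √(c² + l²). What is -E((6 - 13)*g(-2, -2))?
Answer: 53550 - 2142*√2 ≈ 50521.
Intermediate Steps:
E(u) = -53550 - 153*u (E(u) = -153*(350 + u) = -53550 - 153*u)
-E((6 - 13)*g(-2, -2)) = -(-53550 - 153*(6 - 13)*√((-2)² + (-2)²)) = -(-53550 - (-1071)*√(4 + 4)) = -(-53550 - (-1071)*√8) = -(-53550 - (-1071)*2*√2) = -(-53550 - (-2142)*√2) = -(-53550 + 2142*√2) = 53550 - 2142*√2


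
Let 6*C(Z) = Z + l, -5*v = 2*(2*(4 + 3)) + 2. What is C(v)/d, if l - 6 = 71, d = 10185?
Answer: 71/61110 ≈ 0.0011618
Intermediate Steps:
l = 77 (l = 6 + 71 = 77)
v = -6 (v = -(2*(2*(4 + 3)) + 2)/5 = -(2*(2*7) + 2)/5 = -(2*14 + 2)/5 = -(28 + 2)/5 = -1/5*30 = -6)
C(Z) = 77/6 + Z/6 (C(Z) = (Z + 77)/6 = (77 + Z)/6 = 77/6 + Z/6)
C(v)/d = (77/6 + (1/6)*(-6))/10185 = (77/6 - 1)*(1/10185) = (71/6)*(1/10185) = 71/61110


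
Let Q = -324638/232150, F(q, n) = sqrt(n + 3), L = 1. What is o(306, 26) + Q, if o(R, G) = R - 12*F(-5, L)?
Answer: 32570831/116075 ≈ 280.60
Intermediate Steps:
F(q, n) = sqrt(3 + n)
o(R, G) = -24 + R (o(R, G) = R - 12*sqrt(3 + 1) = R - 12*sqrt(4) = R - 12*2 = R - 24 = -24 + R)
Q = -162319/116075 (Q = -324638*1/232150 = -162319/116075 ≈ -1.3984)
o(306, 26) + Q = (-24 + 306) - 162319/116075 = 282 - 162319/116075 = 32570831/116075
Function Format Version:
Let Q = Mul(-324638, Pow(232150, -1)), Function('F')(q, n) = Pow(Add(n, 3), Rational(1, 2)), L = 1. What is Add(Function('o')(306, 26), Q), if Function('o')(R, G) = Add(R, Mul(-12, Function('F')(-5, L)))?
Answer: Rational(32570831, 116075) ≈ 280.60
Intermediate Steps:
Function('F')(q, n) = Pow(Add(3, n), Rational(1, 2))
Function('o')(R, G) = Add(-24, R) (Function('o')(R, G) = Add(R, Mul(-12, Pow(Add(3, 1), Rational(1, 2)))) = Add(R, Mul(-12, Pow(4, Rational(1, 2)))) = Add(R, Mul(-12, 2)) = Add(R, -24) = Add(-24, R))
Q = Rational(-162319, 116075) (Q = Mul(-324638, Rational(1, 232150)) = Rational(-162319, 116075) ≈ -1.3984)
Add(Function('o')(306, 26), Q) = Add(Add(-24, 306), Rational(-162319, 116075)) = Add(282, Rational(-162319, 116075)) = Rational(32570831, 116075)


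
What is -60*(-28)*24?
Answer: 40320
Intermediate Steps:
-60*(-28)*24 = 1680*24 = 40320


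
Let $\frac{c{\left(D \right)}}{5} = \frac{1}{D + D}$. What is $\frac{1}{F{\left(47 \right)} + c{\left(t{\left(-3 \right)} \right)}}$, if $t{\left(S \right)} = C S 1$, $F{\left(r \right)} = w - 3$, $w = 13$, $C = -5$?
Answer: $\frac{6}{61} \approx 0.098361$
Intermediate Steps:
$F{\left(r \right)} = 10$ ($F{\left(r \right)} = 13 - 3 = 10$)
$t{\left(S \right)} = - 5 S$ ($t{\left(S \right)} = - 5 S 1 = - 5 S$)
$c{\left(D \right)} = \frac{5}{2 D}$ ($c{\left(D \right)} = \frac{5}{D + D} = \frac{5}{2 D}$)
$\frac{1}{F{\left(47 \right)} + c{\left(t{\left(-3 \right)} \right)}} = \frac{1}{10 + \frac{5}{2 \left(\left(-5\right) \left(-3\right)\right)}} = \frac{1}{10 + \frac{5}{2 \cdot 15}} = \frac{1}{10 + \frac{5}{2} \cdot \frac{1}{15}} = \frac{1}{10 + \frac{1}{6}} = \frac{1}{\frac{61}{6}} = \frac{6}{61}$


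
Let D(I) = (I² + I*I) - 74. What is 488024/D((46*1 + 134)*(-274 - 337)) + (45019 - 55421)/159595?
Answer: -125779491880786/1930397339932985 ≈ -0.065157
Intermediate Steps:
D(I) = -74 + 2*I² (D(I) = (I² + I²) - 74 = 2*I² - 74 = -74 + 2*I²)
488024/D((46*1 + 134)*(-274 - 337)) + (45019 - 55421)/159595 = 488024/(-74 + 2*((46*1 + 134)*(-274 - 337))²) + (45019 - 55421)/159595 = 488024/(-74 + 2*((46 + 134)*(-611))²) - 10402*1/159595 = 488024/(-74 + 2*(180*(-611))²) - 10402/159595 = 488024/(-74 + 2*(-109980)²) - 10402/159595 = 488024/(-74 + 2*12095600400) - 10402/159595 = 488024/(-74 + 24191200800) - 10402/159595 = 488024/24191200726 - 10402/159595 = 488024*(1/24191200726) - 10402/159595 = 244012/12095600363 - 10402/159595 = -125779491880786/1930397339932985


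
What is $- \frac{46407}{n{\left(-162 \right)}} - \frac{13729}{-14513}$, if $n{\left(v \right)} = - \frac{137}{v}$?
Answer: $- \frac{109105895269}{1988281} \approx -54875.0$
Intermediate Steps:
$- \frac{46407}{n{\left(-162 \right)}} - \frac{13729}{-14513} = - \frac{46407}{\left(-137\right) \frac{1}{-162}} - \frac{13729}{-14513} = - \frac{46407}{\left(-137\right) \left(- \frac{1}{162}\right)} - - \frac{13729}{14513} = - \frac{46407}{\frac{137}{162}} + \frac{13729}{14513} = \left(-46407\right) \frac{162}{137} + \frac{13729}{14513} = - \frac{7517934}{137} + \frac{13729}{14513} = - \frac{109105895269}{1988281}$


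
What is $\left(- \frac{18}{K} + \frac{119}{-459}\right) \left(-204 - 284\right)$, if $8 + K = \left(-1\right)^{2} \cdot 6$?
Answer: $- \frac{115168}{27} \approx -4265.5$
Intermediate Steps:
$K = -2$ ($K = -8 + \left(-1\right)^{2} \cdot 6 = -8 + 1 \cdot 6 = -8 + 6 = -2$)
$\left(- \frac{18}{K} + \frac{119}{-459}\right) \left(-204 - 284\right) = \left(- \frac{18}{-2} + \frac{119}{-459}\right) \left(-204 - 284\right) = \left(\left(-18\right) \left(- \frac{1}{2}\right) + 119 \left(- \frac{1}{459}\right)\right) \left(-488\right) = \left(9 - \frac{7}{27}\right) \left(-488\right) = \frac{236}{27} \left(-488\right) = - \frac{115168}{27}$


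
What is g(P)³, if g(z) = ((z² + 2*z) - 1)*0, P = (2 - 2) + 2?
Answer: 0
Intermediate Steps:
P = 2 (P = 0 + 2 = 2)
g(z) = 0 (g(z) = (-1 + z² + 2*z)*0 = 0)
g(P)³ = 0³ = 0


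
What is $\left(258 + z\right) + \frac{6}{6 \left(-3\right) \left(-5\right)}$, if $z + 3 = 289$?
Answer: $\frac{8161}{15} \approx 544.07$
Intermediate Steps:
$z = 286$ ($z = -3 + 289 = 286$)
$\left(258 + z\right) + \frac{6}{6 \left(-3\right) \left(-5\right)} = \left(258 + 286\right) + \frac{6}{6 \left(-3\right) \left(-5\right)} = 544 + \frac{6}{\left(-18\right) \left(-5\right)} = 544 + \frac{6}{90} = 544 + 6 \cdot \frac{1}{90} = 544 + \frac{1}{15} = \frac{8161}{15}$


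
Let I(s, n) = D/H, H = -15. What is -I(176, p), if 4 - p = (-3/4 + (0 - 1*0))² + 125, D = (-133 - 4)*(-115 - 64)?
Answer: 24523/15 ≈ 1634.9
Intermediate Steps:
D = 24523 (D = -137*(-179) = 24523)
p = -1945/16 (p = 4 - ((-3/4 + (0 - 1*0))² + 125) = 4 - ((-3*¼ + (0 + 0))² + 125) = 4 - ((-¾ + 0)² + 125) = 4 - ((-¾)² + 125) = 4 - (9/16 + 125) = 4 - 1*2009/16 = 4 - 2009/16 = -1945/16 ≈ -121.56)
I(s, n) = -24523/15 (I(s, n) = 24523/(-15) = 24523*(-1/15) = -24523/15)
-I(176, p) = -1*(-24523/15) = 24523/15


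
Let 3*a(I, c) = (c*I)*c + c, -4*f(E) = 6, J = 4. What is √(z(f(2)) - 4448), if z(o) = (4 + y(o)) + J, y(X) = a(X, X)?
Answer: I*√71066/4 ≈ 66.646*I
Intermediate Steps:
f(E) = -3/2 (f(E) = -¼*6 = -3/2)
a(I, c) = c/3 + I*c²/3 (a(I, c) = ((c*I)*c + c)/3 = ((I*c)*c + c)/3 = (I*c² + c)/3 = (c + I*c²)/3 = c/3 + I*c²/3)
y(X) = X*(1 + X²)/3 (y(X) = X*(1 + X*X)/3 = X*(1 + X²)/3)
z(o) = 8 + o*(1 + o²)/3 (z(o) = (4 + o*(1 + o²)/3) + 4 = 8 + o*(1 + o²)/3)
√(z(f(2)) - 4448) = √((8 + (⅓)*(-3/2) + (-3/2)³/3) - 4448) = √((8 - ½ + (⅓)*(-27/8)) - 4448) = √((8 - ½ - 9/8) - 4448) = √(51/8 - 4448) = √(-35533/8) = I*√71066/4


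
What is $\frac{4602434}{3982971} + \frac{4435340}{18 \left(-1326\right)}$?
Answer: $- \frac{112538331413}{609394563} \approx -184.67$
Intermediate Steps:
$\frac{4602434}{3982971} + \frac{4435340}{18 \left(-1326\right)} = 4602434 \cdot \frac{1}{3982971} + \frac{4435340}{-23868} = \frac{4602434}{3982971} + 4435340 \left(- \frac{1}{23868}\right) = \frac{4602434}{3982971} - \frac{85295}{459} = - \frac{112538331413}{609394563}$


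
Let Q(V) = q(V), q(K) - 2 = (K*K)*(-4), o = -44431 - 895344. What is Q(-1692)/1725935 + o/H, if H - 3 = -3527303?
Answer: -1550828925183/243515621020 ≈ -6.3685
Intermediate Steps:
H = -3527300 (H = 3 - 3527303 = -3527300)
o = -939775
q(K) = 2 - 4*K**2 (q(K) = 2 + (K*K)*(-4) = 2 + K**2*(-4) = 2 - 4*K**2)
Q(V) = 2 - 4*V**2
Q(-1692)/1725935 + o/H = (2 - 4*(-1692)**2)/1725935 - 939775/(-3527300) = (2 - 4*2862864)*(1/1725935) - 939775*(-1/3527300) = (2 - 11451456)*(1/1725935) + 37591/141092 = -11451454*1/1725935 + 37591/141092 = -11451454/1725935 + 37591/141092 = -1550828925183/243515621020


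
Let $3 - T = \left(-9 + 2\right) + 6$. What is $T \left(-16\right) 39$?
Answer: $-2496$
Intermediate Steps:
$T = 4$ ($T = 3 - \left(\left(-9 + 2\right) + 6\right) = 3 - \left(-7 + 6\right) = 3 - -1 = 3 + 1 = 4$)
$T \left(-16\right) 39 = 4 \left(-16\right) 39 = \left(-64\right) 39 = -2496$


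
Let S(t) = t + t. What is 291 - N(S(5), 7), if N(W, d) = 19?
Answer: 272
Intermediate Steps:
S(t) = 2*t
291 - N(S(5), 7) = 291 - 1*19 = 291 - 19 = 272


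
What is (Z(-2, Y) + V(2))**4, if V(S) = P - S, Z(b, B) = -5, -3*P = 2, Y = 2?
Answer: 279841/81 ≈ 3454.8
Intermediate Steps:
P = -2/3 (P = -1/3*2 = -2/3 ≈ -0.66667)
V(S) = -2/3 - S
(Z(-2, Y) + V(2))**4 = (-5 + (-2/3 - 1*2))**4 = (-5 + (-2/3 - 2))**4 = (-5 - 8/3)**4 = (-23/3)**4 = 279841/81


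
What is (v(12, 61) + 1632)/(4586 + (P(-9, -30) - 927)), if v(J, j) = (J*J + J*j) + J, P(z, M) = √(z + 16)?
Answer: 512260/743793 - 140*√7/743793 ≈ 0.68822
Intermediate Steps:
P(z, M) = √(16 + z)
v(J, j) = J + J² + J*j (v(J, j) = (J² + J*j) + J = J + J² + J*j)
(v(12, 61) + 1632)/(4586 + (P(-9, -30) - 927)) = (12*(1 + 12 + 61) + 1632)/(4586 + (√(16 - 9) - 927)) = (12*74 + 1632)/(4586 + (√7 - 927)) = (888 + 1632)/(4586 + (-927 + √7)) = 2520/(3659 + √7)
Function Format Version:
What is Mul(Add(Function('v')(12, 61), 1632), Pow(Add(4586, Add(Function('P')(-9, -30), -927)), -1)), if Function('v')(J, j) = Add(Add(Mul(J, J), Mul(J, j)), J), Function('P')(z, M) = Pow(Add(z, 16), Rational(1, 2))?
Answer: Add(Rational(512260, 743793), Mul(Rational(-140, 743793), Pow(7, Rational(1, 2)))) ≈ 0.68822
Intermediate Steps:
Function('P')(z, M) = Pow(Add(16, z), Rational(1, 2))
Function('v')(J, j) = Add(J, Pow(J, 2), Mul(J, j)) (Function('v')(J, j) = Add(Add(Pow(J, 2), Mul(J, j)), J) = Add(J, Pow(J, 2), Mul(J, j)))
Mul(Add(Function('v')(12, 61), 1632), Pow(Add(4586, Add(Function('P')(-9, -30), -927)), -1)) = Mul(Add(Mul(12, Add(1, 12, 61)), 1632), Pow(Add(4586, Add(Pow(Add(16, -9), Rational(1, 2)), -927)), -1)) = Mul(Add(Mul(12, 74), 1632), Pow(Add(4586, Add(Pow(7, Rational(1, 2)), -927)), -1)) = Mul(Add(888, 1632), Pow(Add(4586, Add(-927, Pow(7, Rational(1, 2)))), -1)) = Mul(2520, Pow(Add(3659, Pow(7, Rational(1, 2))), -1))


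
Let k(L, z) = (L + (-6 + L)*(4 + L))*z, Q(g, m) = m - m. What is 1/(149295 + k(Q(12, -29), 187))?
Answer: 1/144807 ≈ 6.9057e-6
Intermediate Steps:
Q(g, m) = 0
k(L, z) = z*(L + (-6 + L)*(4 + L))
1/(149295 + k(Q(12, -29), 187)) = 1/(149295 + 187*(-24 + 0**2 - 1*0)) = 1/(149295 + 187*(-24 + 0 + 0)) = 1/(149295 + 187*(-24)) = 1/(149295 - 4488) = 1/144807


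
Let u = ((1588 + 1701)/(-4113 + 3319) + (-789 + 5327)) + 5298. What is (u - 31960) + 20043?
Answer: -1655603/794 ≈ -2085.1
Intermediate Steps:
u = 7806495/794 (u = (3289/(-794) + 4538) + 5298 = (3289*(-1/794) + 4538) + 5298 = (-3289/794 + 4538) + 5298 = 3599883/794 + 5298 = 7806495/794 ≈ 9831.9)
(u - 31960) + 20043 = (7806495/794 - 31960) + 20043 = -17569745/794 + 20043 = -1655603/794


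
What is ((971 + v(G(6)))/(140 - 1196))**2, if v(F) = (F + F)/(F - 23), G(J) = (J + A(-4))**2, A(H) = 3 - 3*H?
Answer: 2585214025/3044390976 ≈ 0.84917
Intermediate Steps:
G(J) = (15 + J)**2 (G(J) = (J + (3 - 3*(-4)))**2 = (J + (3 + 12))**2 = (J + 15)**2 = (15 + J)**2)
v(F) = 2*F/(-23 + F) (v(F) = (2*F)/(-23 + F) = 2*F/(-23 + F))
((971 + v(G(6)))/(140 - 1196))**2 = ((971 + 2*(15 + 6)**2/(-23 + (15 + 6)**2))/(140 - 1196))**2 = ((971 + 2*21**2/(-23 + 21**2))/(-1056))**2 = ((971 + 2*441/(-23 + 441))*(-1/1056))**2 = ((971 + 2*441/418)*(-1/1056))**2 = ((971 + 2*441*(1/418))*(-1/1056))**2 = ((971 + 441/209)*(-1/1056))**2 = ((203380/209)*(-1/1056))**2 = (-50845/55176)**2 = 2585214025/3044390976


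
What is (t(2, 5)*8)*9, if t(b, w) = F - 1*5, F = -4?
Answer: -648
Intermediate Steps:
t(b, w) = -9 (t(b, w) = -4 - 1*5 = -4 - 5 = -9)
(t(2, 5)*8)*9 = -9*8*9 = -72*9 = -648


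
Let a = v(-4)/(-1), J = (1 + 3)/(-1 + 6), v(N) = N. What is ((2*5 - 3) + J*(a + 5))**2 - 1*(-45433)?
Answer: 1140866/25 ≈ 45635.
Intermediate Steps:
J = 4/5 ≈ 0.80000
a = 4 (a = -4/(-1) = -4*(-1) = 4)
((2*5 - 3) + J*(a + 5))**2 - 1*(-45433) = ((2*5 - 3) + 4*(4 + 5)/5)**2 - 1*(-45433) = ((10 - 3) + (4/5)*9)**2 + 45433 = (7 + 36/5)**2 + 45433 = (71/5)**2 + 45433 = 5041/25 + 45433 = 1140866/25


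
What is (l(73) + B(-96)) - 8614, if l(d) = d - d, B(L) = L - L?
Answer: -8614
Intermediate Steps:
B(L) = 0
l(d) = 0
(l(73) + B(-96)) - 8614 = (0 + 0) - 8614 = 0 - 8614 = -8614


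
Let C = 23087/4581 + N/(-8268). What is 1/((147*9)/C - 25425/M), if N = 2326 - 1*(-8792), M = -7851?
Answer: 61042291781/22053802346013 ≈ 0.0027679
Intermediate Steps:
N = 11118 (N = 2326 + 8792 = 11118)
C = 23325293/6312618 (C = 23087/4581 + 11118/(-8268) = 23087*(1/4581) + 11118*(-1/8268) = 23087/4581 - 1853/1378 = 23325293/6312618 ≈ 3.6950)
1/((147*9)/C - 25425/M) = 1/((147*9)/(23325293/6312618) - 25425/(-7851)) = 1/(1323*(6312618/23325293) - 25425*(-1/7851)) = 1/(8351593614/23325293 + 8475/2617) = 1/(22053802346013/61042291781) = 61042291781/22053802346013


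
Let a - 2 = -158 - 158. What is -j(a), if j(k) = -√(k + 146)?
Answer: 2*I*√42 ≈ 12.961*I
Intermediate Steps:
a = -314 (a = 2 + (-158 - 158) = 2 - 316 = -314)
j(k) = -√(146 + k)
-j(a) = -(-1)*√(146 - 314) = -(-1)*√(-168) = -(-1)*2*I*√42 = -(-2)*I*√42 = 2*I*√42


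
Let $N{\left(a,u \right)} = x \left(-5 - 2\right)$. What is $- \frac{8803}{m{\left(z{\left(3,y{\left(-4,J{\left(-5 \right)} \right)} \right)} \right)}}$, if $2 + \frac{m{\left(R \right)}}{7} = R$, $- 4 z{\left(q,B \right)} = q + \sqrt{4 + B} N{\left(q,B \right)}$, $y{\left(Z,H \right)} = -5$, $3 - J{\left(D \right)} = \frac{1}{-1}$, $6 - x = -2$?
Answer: $\frac{387332}{22799} + \frac{281696 i}{3257} \approx 16.989 + 86.489 i$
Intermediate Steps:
$x = 8$ ($x = 6 - -2 = 6 + 2 = 8$)
$J{\left(D \right)} = 4$ ($J{\left(D \right)} = 3 - \frac{1}{-1} = 3 - -1 = 3 + 1 = 4$)
$N{\left(a,u \right)} = -56$ ($N{\left(a,u \right)} = 8 \left(-5 - 2\right) = 8 \left(-7\right) = -56$)
$z{\left(q,B \right)} = 14 \sqrt{4 + B} - \frac{q}{4}$ ($z{\left(q,B \right)} = - \frac{q + \sqrt{4 + B} \left(-56\right)}{4} = - \frac{q - 56 \sqrt{4 + B}}{4} = 14 \sqrt{4 + B} - \frac{q}{4}$)
$m{\left(R \right)} = -14 + 7 R$
$- \frac{8803}{m{\left(z{\left(3,y{\left(-4,J{\left(-5 \right)} \right)} \right)} \right)}} = - \frac{8803}{-14 + 7 \left(14 \sqrt{4 - 5} - \frac{3}{4}\right)} = - \frac{8803}{-14 + 7 \left(14 \sqrt{-1} - \frac{3}{4}\right)} = - \frac{8803}{-14 + 7 \left(14 i - \frac{3}{4}\right)} = - \frac{8803}{-14 + 7 \left(- \frac{3}{4} + 14 i\right)} = - \frac{8803}{-14 - \left(\frac{21}{4} - 98 i\right)} = - \frac{8803}{- \frac{77}{4} + 98 i} = - 8803 \frac{16 \left(- \frac{77}{4} - 98 i\right)}{159593} = - \frac{140848 \left(- \frac{77}{4} - 98 i\right)}{159593}$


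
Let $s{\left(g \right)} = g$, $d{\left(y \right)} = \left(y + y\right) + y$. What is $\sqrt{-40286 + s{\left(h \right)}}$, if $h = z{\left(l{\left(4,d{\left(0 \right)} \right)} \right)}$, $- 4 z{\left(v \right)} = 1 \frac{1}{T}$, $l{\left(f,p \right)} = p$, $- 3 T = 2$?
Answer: $\frac{i \sqrt{644570}}{4} \approx 200.71 i$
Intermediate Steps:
$T = - \frac{2}{3}$ ($T = \left(- \frac{1}{3}\right) 2 = - \frac{2}{3} \approx -0.66667$)
$d{\left(y \right)} = 3 y$ ($d{\left(y \right)} = 2 y + y = 3 y$)
$z{\left(v \right)} = \frac{3}{8}$ ($z{\left(v \right)} = - \frac{1 \frac{1}{- \frac{2}{3}}}{4} = - \frac{1 \left(- \frac{3}{2}\right)}{4} = \left(- \frac{1}{4}\right) \left(- \frac{3}{2}\right) = \frac{3}{8}$)
$h = \frac{3}{8} \approx 0.375$
$\sqrt{-40286 + s{\left(h \right)}} = \sqrt{-40286 + \frac{3}{8}} = \sqrt{- \frac{322285}{8}} = \frac{i \sqrt{644570}}{4}$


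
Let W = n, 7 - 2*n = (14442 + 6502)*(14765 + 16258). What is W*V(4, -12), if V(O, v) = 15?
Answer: -9746185575/2 ≈ -4.8731e+9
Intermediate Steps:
n = -649745705/2 (n = 7/2 - (14442 + 6502)*(14765 + 16258)/2 = 7/2 - 10472*31023 = 7/2 - 1/2*649745712 = 7/2 - 324872856 = -649745705/2 ≈ -3.2487e+8)
W = -649745705/2 ≈ -3.2487e+8
W*V(4, -12) = -649745705/2*15 = -9746185575/2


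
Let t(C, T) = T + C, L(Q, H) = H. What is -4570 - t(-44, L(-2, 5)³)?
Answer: -4651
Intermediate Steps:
t(C, T) = C + T
-4570 - t(-44, L(-2, 5)³) = -4570 - (-44 + 5³) = -4570 - (-44 + 125) = -4570 - 1*81 = -4570 - 81 = -4651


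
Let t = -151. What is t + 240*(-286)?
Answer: -68791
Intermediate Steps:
t + 240*(-286) = -151 + 240*(-286) = -151 - 68640 = -68791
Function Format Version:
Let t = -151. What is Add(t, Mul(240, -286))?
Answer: -68791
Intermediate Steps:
Add(t, Mul(240, -286)) = Add(-151, Mul(240, -286)) = Add(-151, -68640) = -68791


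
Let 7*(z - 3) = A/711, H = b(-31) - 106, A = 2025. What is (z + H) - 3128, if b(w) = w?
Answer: -1803661/553 ≈ -3261.6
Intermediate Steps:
H = -137 (H = -31 - 106 = -137)
z = 1884/553 (z = 3 + (2025/711)/7 = 3 + (2025*(1/711))/7 = 3 + (⅐)*(225/79) = 3 + 225/553 = 1884/553 ≈ 3.4069)
(z + H) - 3128 = (1884/553 - 137) - 3128 = -73877/553 - 3128 = -1803661/553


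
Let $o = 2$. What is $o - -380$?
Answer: $382$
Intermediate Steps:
$o - -380 = 2 - -380 = 2 + 380 = 382$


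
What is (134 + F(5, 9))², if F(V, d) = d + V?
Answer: 21904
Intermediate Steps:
F(V, d) = V + d
(134 + F(5, 9))² = (134 + (5 + 9))² = (134 + 14)² = 148² = 21904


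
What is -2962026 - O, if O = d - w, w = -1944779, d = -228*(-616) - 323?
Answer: -5046930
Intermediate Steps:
d = 140125 (d = 140448 - 323 = 140125)
O = 2084904 (O = 140125 - 1*(-1944779) = 140125 + 1944779 = 2084904)
-2962026 - O = -2962026 - 1*2084904 = -2962026 - 2084904 = -5046930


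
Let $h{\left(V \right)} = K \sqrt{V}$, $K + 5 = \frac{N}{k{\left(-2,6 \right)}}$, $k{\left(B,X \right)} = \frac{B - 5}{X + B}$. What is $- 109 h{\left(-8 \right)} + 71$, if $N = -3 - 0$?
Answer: $71 + \frac{5014 i \sqrt{2}}{7} \approx 71.0 + 1013.0 i$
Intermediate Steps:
$k{\left(B,X \right)} = \frac{-5 + B}{B + X}$
$N = -3$ ($N = -3 + 0 = -3$)
$K = - \frac{23}{7}$ ($K = -5 - \frac{3}{\frac{1}{-2 + 6} \left(-5 - 2\right)} = -5 - \frac{3}{\frac{1}{4} \left(-7\right)} = -5 - \frac{3}{- \frac{7}{4}} = -5 - - \frac{12}{7} = -5 + \frac{12}{7} = - \frac{23}{7} \approx -3.2857$)
$h{\left(V \right)} = - \frac{23 \sqrt{V}}{7}$
$- 109 h{\left(-8 \right)} + 71 = - 109 \left(- \frac{23 \sqrt{-8}}{7}\right) + 71 = - 109 \left(- \frac{23 \cdot 2 i \sqrt{2}}{7}\right) + 71 = - 109 \left(- \frac{46 i \sqrt{2}}{7}\right) + 71 = \frac{5014 i \sqrt{2}}{7} + 71 = 71 + \frac{5014 i \sqrt{2}}{7}$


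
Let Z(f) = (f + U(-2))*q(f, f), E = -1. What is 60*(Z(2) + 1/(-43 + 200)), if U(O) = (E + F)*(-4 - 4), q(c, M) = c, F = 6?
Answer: -715860/157 ≈ -4559.6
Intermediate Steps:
U(O) = -40 (U(O) = (-1 + 6)*(-4 - 4) = 5*(-8) = -40)
Z(f) = f*(-40 + f) (Z(f) = (f - 40)*f = (-40 + f)*f = f*(-40 + f))
60*(Z(2) + 1/(-43 + 200)) = 60*(2*(-40 + 2) + 1/(-43 + 200)) = 60*(2*(-38) + 1/157) = 60*(-76 + 1/157) = 60*(-11931/157) = -715860/157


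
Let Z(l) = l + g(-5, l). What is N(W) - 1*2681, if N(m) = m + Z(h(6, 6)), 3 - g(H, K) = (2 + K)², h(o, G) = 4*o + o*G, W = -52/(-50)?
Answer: -161524/25 ≈ -6461.0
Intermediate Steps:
W = 26/25 (W = -52*(-1/50) = 26/25 ≈ 1.0400)
h(o, G) = 4*o + G*o
g(H, K) = 3 - (2 + K)²
Z(l) = 3 + l - (2 + l)² (Z(l) = l + (3 - (2 + l)²) = 3 + l - (2 + l)²)
N(m) = -3781 + m (N(m) = m + (3 + 6*(4 + 6) - (2 + 6*(4 + 6))²) = m + (3 + 6*10 - (2 + 6*10)²) = m + (3 + 60 - (2 + 60)²) = m + (3 + 60 - 1*62²) = m + (3 + 60 - 1*3844) = m + (3 + 60 - 3844) = m - 3781 = -3781 + m)
N(W) - 1*2681 = (-3781 + 26/25) - 1*2681 = -94499/25 - 2681 = -161524/25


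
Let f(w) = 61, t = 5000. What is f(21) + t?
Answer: 5061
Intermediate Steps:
f(21) + t = 61 + 5000 = 5061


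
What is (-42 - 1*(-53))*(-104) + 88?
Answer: -1056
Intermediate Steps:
(-42 - 1*(-53))*(-104) + 88 = (-42 + 53)*(-104) + 88 = 11*(-104) + 88 = -1144 + 88 = -1056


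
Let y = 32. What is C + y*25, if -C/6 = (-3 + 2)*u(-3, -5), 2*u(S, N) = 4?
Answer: 812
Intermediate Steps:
u(S, N) = 2 (u(S, N) = (1/2)*4 = 2)
C = 12 (C = -6*(-3 + 2)*2 = -(-6)*2 = -6*(-2) = 12)
C + y*25 = 12 + 32*25 = 12 + 800 = 812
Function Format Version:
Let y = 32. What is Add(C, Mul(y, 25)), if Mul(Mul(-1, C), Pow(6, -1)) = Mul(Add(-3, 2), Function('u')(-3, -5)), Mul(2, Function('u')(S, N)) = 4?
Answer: 812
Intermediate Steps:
Function('u')(S, N) = 2 (Function('u')(S, N) = Mul(Rational(1, 2), 4) = 2)
C = 12 (C = Mul(-6, Mul(Add(-3, 2), 2)) = Mul(-6, Mul(-1, 2)) = Mul(-6, -2) = 12)
Add(C, Mul(y, 25)) = Add(12, Mul(32, 25)) = Add(12, 800) = 812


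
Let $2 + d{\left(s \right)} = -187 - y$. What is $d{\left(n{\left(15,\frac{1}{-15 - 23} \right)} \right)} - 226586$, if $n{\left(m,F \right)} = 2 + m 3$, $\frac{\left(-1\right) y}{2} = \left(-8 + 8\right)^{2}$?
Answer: $-226775$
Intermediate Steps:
$y = 0$ ($y = - 2 \left(-8 + 8\right)^{2} = - 2 \cdot 0^{2} = \left(-2\right) 0 = 0$)
$n{\left(m,F \right)} = 2 + 3 m$
$d{\left(s \right)} = -189$ ($d{\left(s \right)} = -2 - 187 = -189$)
$d{\left(n{\left(15,\frac{1}{-15 - 23} \right)} \right)} - 226586 = -189 - 226586 = -226775$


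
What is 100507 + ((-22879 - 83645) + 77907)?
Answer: 71890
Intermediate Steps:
100507 + ((-22879 - 83645) + 77907) = 100507 + (-106524 + 77907) = 100507 - 28617 = 71890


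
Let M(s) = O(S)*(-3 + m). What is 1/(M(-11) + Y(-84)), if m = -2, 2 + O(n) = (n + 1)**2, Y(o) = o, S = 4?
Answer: -1/199 ≈ -0.0050251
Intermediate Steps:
O(n) = -2 + (1 + n)**2 (O(n) = -2 + (n + 1)**2 = -2 + (1 + n)**2)
M(s) = -115 (M(s) = (-2 + (1 + 4)**2)*(-3 - 2) = (-2 + 5**2)*(-5) = (-2 + 25)*(-5) = 23*(-5) = -115)
1/(M(-11) + Y(-84)) = 1/(-115 - 84) = 1/(-199) = -1/199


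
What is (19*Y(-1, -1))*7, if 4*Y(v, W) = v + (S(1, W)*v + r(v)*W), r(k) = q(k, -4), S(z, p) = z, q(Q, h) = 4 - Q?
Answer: -931/4 ≈ -232.75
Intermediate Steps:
r(k) = 4 - k
Y(v, W) = v/2 + W*(4 - v)/4 (Y(v, W) = (v + (1*v + (4 - v)*W))/4 = (v + (v + W*(4 - v)))/4 = (2*v + W*(4 - v))/4 = v/2 + W*(4 - v)/4)
(19*Y(-1, -1))*7 = (19*((½)*(-1) - ¼*(-1)*(-4 - 1)))*7 = (19*(-½ - ¼*(-1)*(-5)))*7 = (19*(-½ - 5/4))*7 = (19*(-7/4))*7 = -133/4*7 = -931/4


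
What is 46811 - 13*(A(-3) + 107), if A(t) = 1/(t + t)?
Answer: 272533/6 ≈ 45422.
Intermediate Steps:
A(t) = 1/(2*t)
46811 - 13*(A(-3) + 107) = 46811 - 13*((1/2)/(-3) + 107) = 46811 - 13*((1/2)*(-1/3) + 107) = 46811 - 13*(-1/6 + 107) = 46811 - 13*641/6 = 46811 - 8333/6 = 272533/6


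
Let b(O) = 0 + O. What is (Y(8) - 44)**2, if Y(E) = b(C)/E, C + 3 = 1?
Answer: 31329/16 ≈ 1958.1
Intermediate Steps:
C = -2 (C = -3 + 1 = -2)
b(O) = O
Y(E) = -2/E
(Y(8) - 44)**2 = (-2/8 - 44)**2 = (-2*1/8 - 44)**2 = (-1/4 - 44)**2 = (-177/4)**2 = 31329/16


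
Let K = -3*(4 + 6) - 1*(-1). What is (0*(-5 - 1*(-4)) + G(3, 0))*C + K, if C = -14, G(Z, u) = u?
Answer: -29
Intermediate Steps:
K = -29 (K = -3*10 + 1 = -30 + 1 = -29)
(0*(-5 - 1*(-4)) + G(3, 0))*C + K = (0*(-5 - 1*(-4)) + 0)*(-14) - 29 = (0*(-5 + 4) + 0)*(-14) - 29 = (0*(-1) + 0)*(-14) - 29 = (0 + 0)*(-14) - 29 = 0*(-14) - 29 = 0 - 29 = -29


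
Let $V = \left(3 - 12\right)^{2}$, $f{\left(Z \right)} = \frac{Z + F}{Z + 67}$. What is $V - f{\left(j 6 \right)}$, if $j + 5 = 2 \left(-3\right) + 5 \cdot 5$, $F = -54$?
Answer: $\frac{12201}{151} \approx 80.801$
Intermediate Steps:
$j = 14$ ($j = -5 + \left(2 \left(-3\right) + 5 \cdot 5\right) = -5 + \left(-6 + 25\right) = -5 + 19 = 14$)
$f{\left(Z \right)} = \frac{-54 + Z}{67 + Z}$ ($f{\left(Z \right)} = \frac{Z - 54}{Z + 67} = \frac{-54 + Z}{67 + Z}$)
$V = 81$ ($V = \left(-9\right)^{2} = 81$)
$V - f{\left(j 6 \right)} = 81 - \frac{-54 + 14 \cdot 6}{67 + 14 \cdot 6} = 81 - \frac{-54 + 84}{67 + 84} = 81 - \frac{1}{151} \cdot 30 = 81 - \frac{30}{151} = \frac{12201}{151}$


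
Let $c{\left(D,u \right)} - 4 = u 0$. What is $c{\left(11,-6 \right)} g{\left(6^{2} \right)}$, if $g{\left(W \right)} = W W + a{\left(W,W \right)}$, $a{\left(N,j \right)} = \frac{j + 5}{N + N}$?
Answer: $\frac{93353}{18} \approx 5186.3$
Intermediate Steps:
$a{\left(N,j \right)} = \frac{5 + j}{2 N}$
$c{\left(D,u \right)} = 4$ ($c{\left(D,u \right)} = 4 + u 0 = 4 + 0 = 4$)
$g{\left(W \right)} = W^{2} + \frac{5 + W}{2 W}$ ($g{\left(W \right)} = W W + \frac{5 + W}{2 W} = W^{2} + \frac{5 + W}{2 W}$)
$c{\left(11,-6 \right)} g{\left(6^{2} \right)} = 4 \frac{5 + 6^{2} + 2 \left(6^{2}\right)^{3}}{2 \cdot 6^{2}} = 4 \frac{5 + 36 + 2 \cdot 36^{3}}{2 \cdot 36} = 4 \cdot \frac{1}{2} \cdot \frac{1}{36} \left(5 + 36 + 2 \cdot 46656\right) = 4 \cdot \frac{1}{2} \cdot \frac{1}{36} \left(5 + 36 + 93312\right) = 4 \cdot \frac{1}{2} \cdot \frac{1}{36} \cdot 93353 = 4 \cdot \frac{93353}{72} = \frac{93353}{18}$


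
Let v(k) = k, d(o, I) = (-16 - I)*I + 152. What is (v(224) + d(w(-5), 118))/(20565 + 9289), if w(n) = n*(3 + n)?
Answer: -7718/14927 ≈ -0.51705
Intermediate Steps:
d(o, I) = 152 + I*(-16 - I) (d(o, I) = I*(-16 - I) + 152 = 152 + I*(-16 - I))
(v(224) + d(w(-5), 118))/(20565 + 9289) = (224 + (152 - 1*118**2 - 16*118))/(20565 + 9289) = (224 + (152 - 1*13924 - 1888))/29854 = (224 + (152 - 13924 - 1888))*(1/29854) = (224 - 15660)*(1/29854) = -15436*1/29854 = -7718/14927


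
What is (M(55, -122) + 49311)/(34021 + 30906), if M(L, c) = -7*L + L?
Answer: 48981/64927 ≈ 0.75440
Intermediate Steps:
M(L, c) = -6*L
(M(55, -122) + 49311)/(34021 + 30906) = (-6*55 + 49311)/(34021 + 30906) = (-330 + 49311)/64927 = 48981*(1/64927) = 48981/64927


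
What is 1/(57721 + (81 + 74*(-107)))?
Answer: 1/49884 ≈ 2.0047e-5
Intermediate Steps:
1/(57721 + (81 + 74*(-107))) = 1/(57721 + (81 - 7918)) = 1/(57721 - 7837) = 1/49884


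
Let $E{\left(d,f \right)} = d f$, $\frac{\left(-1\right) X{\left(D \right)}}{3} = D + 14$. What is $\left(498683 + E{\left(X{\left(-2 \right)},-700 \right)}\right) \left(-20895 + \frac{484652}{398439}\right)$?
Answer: $- \frac{4361272671476399}{398439} \approx -1.0946 \cdot 10^{10}$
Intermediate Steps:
$X{\left(D \right)} = -42 - 3 D$ ($X{\left(D \right)} = - 3 \left(D + 14\right) = - 3 \left(14 + D\right) = -42 - 3 D$)
$\left(498683 + E{\left(X{\left(-2 \right)},-700 \right)}\right) \left(-20895 + \frac{484652}{398439}\right) = \left(498683 + \left(-42 - -6\right) \left(-700\right)\right) \left(-20895 + \frac{484652}{398439}\right) = \left(498683 + \left(-42 + 6\right) \left(-700\right)\right) \left(-20895 + 484652 \cdot \frac{1}{398439}\right) = \left(498683 - -25200\right) \left(-20895 + \frac{484652}{398439}\right) = \left(498683 + 25200\right) \left(- \frac{8324898253}{398439}\right) = 523883 \left(- \frac{8324898253}{398439}\right) = - \frac{4361272671476399}{398439}$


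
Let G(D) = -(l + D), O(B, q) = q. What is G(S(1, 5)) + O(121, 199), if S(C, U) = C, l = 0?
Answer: 198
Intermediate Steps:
G(D) = -D (G(D) = -(0 + D) = -D)
G(S(1, 5)) + O(121, 199) = -1*1 + 199 = -1 + 199 = 198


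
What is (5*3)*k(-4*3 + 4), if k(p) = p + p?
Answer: -240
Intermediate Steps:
k(p) = 2*p
(5*3)*k(-4*3 + 4) = (5*3)*(2*(-4*3 + 4)) = 15*(2*(-12 + 4)) = 15*(2*(-8)) = 15*(-16) = -240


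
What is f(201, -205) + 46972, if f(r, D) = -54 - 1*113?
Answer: 46805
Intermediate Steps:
f(r, D) = -167 (f(r, D) = -54 - 113 = -167)
f(201, -205) + 46972 = -167 + 46972 = 46805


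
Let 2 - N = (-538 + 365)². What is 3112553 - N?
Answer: 3142480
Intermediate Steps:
N = -29927 (N = 2 - (-538 + 365)² = 2 - 1*(-173)² = 2 - 1*29929 = 2 - 29929 = -29927)
3112553 - N = 3112553 - 1*(-29927) = 3112553 + 29927 = 3142480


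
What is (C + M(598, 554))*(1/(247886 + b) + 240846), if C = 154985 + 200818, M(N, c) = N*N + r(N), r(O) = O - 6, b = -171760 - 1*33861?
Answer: 7268050141017809/42265 ≈ 1.7196e+11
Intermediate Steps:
b = -205621 (b = -171760 - 33861 = -205621)
r(O) = -6 + O
M(N, c) = -6 + N + N² (M(N, c) = N*N + (-6 + N) = N² + (-6 + N) = -6 + N + N²)
C = 355803
(C + M(598, 554))*(1/(247886 + b) + 240846) = (355803 + (-6 + 598 + 598²))*(1/(247886 - 205621) + 240846) = (355803 + (-6 + 598 + 357604))*(1/42265 + 240846) = (355803 + 358196)*(1/42265 + 240846) = 713999*(10179356191/42265) = 7268050141017809/42265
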